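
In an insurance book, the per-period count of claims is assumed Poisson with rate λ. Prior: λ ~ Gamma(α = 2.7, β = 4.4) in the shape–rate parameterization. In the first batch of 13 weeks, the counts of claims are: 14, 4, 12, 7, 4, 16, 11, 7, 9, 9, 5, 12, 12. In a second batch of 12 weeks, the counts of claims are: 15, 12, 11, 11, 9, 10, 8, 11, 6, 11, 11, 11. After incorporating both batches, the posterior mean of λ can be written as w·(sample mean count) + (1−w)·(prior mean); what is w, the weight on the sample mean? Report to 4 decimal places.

With a Gamma(shape α, rate β) prior, the Poisson likelihood is conjugate: the posterior is Gamma(α + ΣXᵢ, β + n).
Total number of weeks: n = 13 + 12 = 25.
Posterior mean = (α₀+S)/(β₀+n) = [n/(β₀+n)]·(S/n) + [β₀/(β₀+n)]·(α₀/β₀), so only n and β₀ enter the weight.
Weight on data w = n/(β₀+n) = 25/(4.4+25) = 25/29.4 = 0.8503.

0.8503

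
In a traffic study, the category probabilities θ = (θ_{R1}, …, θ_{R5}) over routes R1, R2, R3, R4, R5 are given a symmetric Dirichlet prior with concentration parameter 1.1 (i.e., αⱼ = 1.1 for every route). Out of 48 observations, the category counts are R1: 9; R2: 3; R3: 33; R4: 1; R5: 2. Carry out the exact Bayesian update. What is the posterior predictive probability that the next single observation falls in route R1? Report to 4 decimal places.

The Dirichlet prior is conjugate to the Multinomial likelihood: each posterior αⱼ = prior αⱼ + observed count nⱼ.
Posterior concentration: (10.1, 4.1, 34.1, 2.1, 3.1), total = 53.5.
P(next = R1 | data) = α_{R1}/Σα = 0.1888.

0.1888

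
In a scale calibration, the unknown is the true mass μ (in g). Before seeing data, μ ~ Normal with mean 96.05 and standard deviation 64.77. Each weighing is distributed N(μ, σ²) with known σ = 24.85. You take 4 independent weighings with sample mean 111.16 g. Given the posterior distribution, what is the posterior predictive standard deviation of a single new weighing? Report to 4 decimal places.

For Normal data with known variance σ², a Normal(μ₀, σ₀²) prior on μ is conjugate. Posterior precision = 1/σ₀² + n/σ²; posterior mean is the precision-weighted average of μ₀ and x̄.
σ₀² = 64.77² = 4195.1529, σ² = 24.85² = 617.5225; σ² + n·σ₀² = 617.5225 + 4·4195.1529 = 17398.1341.
Posterior precision = 1/σ₀² + n/σ² = 1/4195.1529 + 4/617.5225 = (σ² + n·σ₀²)/(σ₀²σ²) = 17398.1341/(4195.1529·617.5225); posterior variance σₙ² = σ₀²σ²/(σ² + n·σ₀²) = 4195.1529·617.5225/17398.1341 = 148.901100.
Predictive variance for one new observation = σₙ² + σ² = 4195.1529·617.5225/17398.1341 + 617.5225 = σ²·(σ₀² + 17398.1341)/17398.1341 = 617.5225·21593.287/17398.1341 = 766.423600; SD = √(617.5225·21593.287/17398.1341) = 27.6844.

27.6844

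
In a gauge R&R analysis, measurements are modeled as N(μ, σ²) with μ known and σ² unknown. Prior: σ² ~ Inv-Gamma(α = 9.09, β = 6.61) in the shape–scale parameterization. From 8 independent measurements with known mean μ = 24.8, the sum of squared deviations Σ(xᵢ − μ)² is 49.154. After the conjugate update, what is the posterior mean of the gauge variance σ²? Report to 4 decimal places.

2.5796

With known mean μ and an Inverse-Gamma(α, β) prior on σ², the Normal likelihood is conjugate: posterior is Inv-Gamma(α + n/2, β + Σ(xᵢ−μ)²/2).
Posterior: Inv-Gamma(9.09 + 8/2, 6.61 + 49.154/2) = Inv-Gamma(13.09, 31.1870).
E[σ²|data] = β/(α−1) = 31.1870/12.09 = 2.5796.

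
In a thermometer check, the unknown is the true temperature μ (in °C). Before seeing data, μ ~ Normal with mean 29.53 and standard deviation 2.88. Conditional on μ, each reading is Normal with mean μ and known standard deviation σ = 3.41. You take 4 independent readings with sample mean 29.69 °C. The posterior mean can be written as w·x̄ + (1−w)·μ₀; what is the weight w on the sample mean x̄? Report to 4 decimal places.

0.7405

For Normal data with known variance σ², a Normal(μ₀, σ₀²) prior on μ is conjugate. Posterior precision = 1/σ₀² + n/σ²; posterior mean is the precision-weighted average of μ₀ and x̄.
σ₀² = 2.88² = 8.2944, σ² = 3.41² = 11.6281. Prior precision 1/σ₀² = 1/8.2944; data precision n/σ² = 4/11.6281.
w = (n/σ²)/(1/σ₀² + n/σ²) = n·σ₀²/(σ² + n·σ₀²) = 4·8.2944/(11.6281 + 4·8.2944) = 33.1776/44.8057 = 0.7405.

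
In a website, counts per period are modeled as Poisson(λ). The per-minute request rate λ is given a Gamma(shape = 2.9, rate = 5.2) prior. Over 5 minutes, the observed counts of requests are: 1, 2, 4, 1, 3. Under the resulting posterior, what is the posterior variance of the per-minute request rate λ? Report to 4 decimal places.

With a Gamma(shape α, rate β) prior, the Poisson likelihood is conjugate: the posterior is Gamma(α + ΣXᵢ, β + n).
Sum of counts S = 11 over n = 5 minutes.
Posterior: Gamma(α+S, β+n) = Gamma(2.9+11, 5.2+5) = Gamma(13.9, 10.2).
Var = α/β² = 13.9/10.2² = 0.1336.

0.1336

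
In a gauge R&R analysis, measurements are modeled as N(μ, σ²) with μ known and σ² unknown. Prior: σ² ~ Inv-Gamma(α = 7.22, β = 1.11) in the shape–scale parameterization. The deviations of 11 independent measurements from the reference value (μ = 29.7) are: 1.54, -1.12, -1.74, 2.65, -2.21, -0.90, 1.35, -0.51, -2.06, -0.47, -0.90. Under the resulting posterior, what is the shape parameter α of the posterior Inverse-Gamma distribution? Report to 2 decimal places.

With known mean μ and an Inverse-Gamma(α, β) prior on σ², the Normal likelihood is conjugate: posterior is Inv-Gamma(α + n/2, β + Σ(xᵢ−μ)²/2).
Σ(xᵢ−μ)² = (1.54)² + (-1.12)² + (-1.74)² + (2.65)² + (-2.21)² + (-0.90)² + (1.35)² + (-0.51)² + (-2.06)² + (-0.47)² + (-0.90)² = 26.7273.
Posterior: Inv-Gamma(7.22 + 11/2, 1.11 + 26.7273/2) = Inv-Gamma(12.72, 14.47365).
Posterior α = 12.72.

12.72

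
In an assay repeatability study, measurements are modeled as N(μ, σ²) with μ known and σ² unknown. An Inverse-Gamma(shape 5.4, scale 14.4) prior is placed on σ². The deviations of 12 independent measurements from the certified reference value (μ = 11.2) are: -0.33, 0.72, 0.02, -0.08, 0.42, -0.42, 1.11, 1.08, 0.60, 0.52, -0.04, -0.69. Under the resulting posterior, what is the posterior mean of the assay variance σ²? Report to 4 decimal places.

1.6006

With known mean μ and an Inverse-Gamma(α, β) prior on σ², the Normal likelihood is conjugate: posterior is Inv-Gamma(α + n/2, β + Σ(xᵢ−μ)²/2).
Σ(xᵢ−μ)² = (-0.33)² + (0.72)² + (0.02)² + (-0.08)² + (0.42)² + (-0.42)² + (1.11)² + (1.08)² + (0.60)² + (0.52)² + (-0.04)² + (-0.69)² = 4.4935.
Posterior: Inv-Gamma(5.4 + 12/2, 14.4 + 4.4935/2) = Inv-Gamma(11.40, 16.64675).
E[σ²|data] = β/(α−1) = 16.64675/10.40 = 1.6006.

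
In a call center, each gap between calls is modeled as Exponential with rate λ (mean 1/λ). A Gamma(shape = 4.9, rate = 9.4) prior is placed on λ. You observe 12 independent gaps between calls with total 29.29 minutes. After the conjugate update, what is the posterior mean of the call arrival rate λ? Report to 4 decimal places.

0.4368

With a Gamma(shape α, rate β) prior on the exponential rate λ, the posterior after n observations with total T = Σxᵢ is Gamma(α+n, β+T).
Posterior: Gamma(4.9+12, 9.4+29.29) = Gamma(16.9, 38.69).
Posterior mean of λ = α/β = 16.9/38.69 = 0.4368.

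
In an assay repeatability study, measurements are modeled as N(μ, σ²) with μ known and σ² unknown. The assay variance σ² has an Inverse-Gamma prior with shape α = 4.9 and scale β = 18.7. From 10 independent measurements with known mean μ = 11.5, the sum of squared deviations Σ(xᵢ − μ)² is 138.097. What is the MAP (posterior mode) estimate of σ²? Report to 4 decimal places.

8.0503

With known mean μ and an Inverse-Gamma(α, β) prior on σ², the Normal likelihood is conjugate: posterior is Inv-Gamma(α + n/2, β + Σ(xᵢ−μ)²/2).
Posterior: Inv-Gamma(4.9 + 10/2, 18.7 + 138.097/2) = Inv-Gamma(9.90, 87.7485).
Mode = β/(α+1) = 87.7485/10.90 = 8.0503.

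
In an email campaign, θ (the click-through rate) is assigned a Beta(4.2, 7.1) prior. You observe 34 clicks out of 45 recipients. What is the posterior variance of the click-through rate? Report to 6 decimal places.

The Beta prior is conjugate to a Binomial/Bernoulli likelihood; the update adds successes to α and failures to β.
Posterior: Beta(α+k, β+n−k) = Beta(4.2+34, 7.1+11) = Beta(38.2, 18.1).
Var = αβ/((α+β)²(α+β+1)) = 38.2·18.1/(56.3²·57.3) = 0.003807.

0.003807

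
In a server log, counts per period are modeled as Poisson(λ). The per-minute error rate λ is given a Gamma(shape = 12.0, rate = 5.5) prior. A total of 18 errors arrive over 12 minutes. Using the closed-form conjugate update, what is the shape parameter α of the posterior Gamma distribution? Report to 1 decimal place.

30.0

With a Gamma(shape α, rate β) prior, the Poisson likelihood is conjugate: the posterior is Gamma(α + ΣXᵢ, β + n).
Posterior: Gamma(α+S, β+n) = Gamma(12.0+18, 5.5+12) = Gamma(30.0, 17.5).
Posterior α = 30.0.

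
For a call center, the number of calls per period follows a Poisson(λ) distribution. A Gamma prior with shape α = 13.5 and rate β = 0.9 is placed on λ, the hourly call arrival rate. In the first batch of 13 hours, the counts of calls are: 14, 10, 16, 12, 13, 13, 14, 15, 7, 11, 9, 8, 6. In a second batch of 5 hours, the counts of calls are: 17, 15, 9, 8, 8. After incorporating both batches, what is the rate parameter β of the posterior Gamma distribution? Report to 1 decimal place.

18.9

With a Gamma(shape α, rate β) prior, the Poisson likelihood is conjugate: the posterior is Gamma(α + ΣXᵢ, β + n).
Batch 1: sum of counts S = 148 over n = 13 hours.
After batch 1: Gamma(α+S, β+n) = Gamma(13.5+148, 0.9+13) = Gamma(161.5, 13.9).
Batch 2: sum of counts S = 57 over n = 5 hours.
After batch 2: Gamma(α+S, β+n) = Gamma(161.5+57, 13.9+5) = Gamma(218.5, 18.9).
Posterior β = 18.9.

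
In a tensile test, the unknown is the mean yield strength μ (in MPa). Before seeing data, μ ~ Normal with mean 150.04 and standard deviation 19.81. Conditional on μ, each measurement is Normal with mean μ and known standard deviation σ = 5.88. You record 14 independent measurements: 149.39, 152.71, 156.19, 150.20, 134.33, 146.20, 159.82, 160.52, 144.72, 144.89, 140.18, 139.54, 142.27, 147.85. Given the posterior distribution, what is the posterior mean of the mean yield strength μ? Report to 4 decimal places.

147.7863

For Normal data with known variance σ², a Normal(μ₀, σ₀²) prior on μ is conjugate. Posterior precision = 1/σ₀² + n/σ²; posterior mean is the precision-weighted average of μ₀ and x̄.
Σxᵢ = 149.39 + 152.71 + 156.19 + 150.20 + 134.33 + 146.20 + 159.82 + 160.52 + 144.72 + 144.89 + 140.18 + 139.54 + 142.27 + 147.85 = 2068.81, so n·x̄ = 2068.81.
σ₀² = 19.81² = 392.4361, σ² = 5.88² = 34.5744; σ² + n·σ₀² = 34.5744 + 14·392.4361 = 5528.6798.
Posterior mean = (μ₀/σ₀² + n·x̄/σ²)/(1/σ₀² + n/σ²) = (σ²·μ₀ + σ₀²·n·x̄)/(σ² + n·σ₀²) = (34.5744·150.04 + 392.4361·2068.81)/5528.6798 = 817063.271017/5528.6798 = 147.7863.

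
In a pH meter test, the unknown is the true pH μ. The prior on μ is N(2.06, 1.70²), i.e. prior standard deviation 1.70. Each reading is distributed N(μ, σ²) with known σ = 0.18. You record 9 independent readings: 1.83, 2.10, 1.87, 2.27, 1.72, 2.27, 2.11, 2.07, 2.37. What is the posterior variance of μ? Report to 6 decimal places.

0.003596

For Normal data with known variance σ², a Normal(μ₀, σ₀²) prior on μ is conjugate. Posterior precision = 1/σ₀² + n/σ²; posterior mean is the precision-weighted average of μ₀ and x̄.
σ₀² = 1.70² = 2.89, σ² = 0.18² = 0.0324; σ² + n·σ₀² = 0.0324 + 9·2.89 = 26.0424.
Posterior precision = 1/σ₀² + n/σ² = 1/2.89 + 9/0.0324 = (σ² + n·σ₀²)/(σ₀²σ²) = 26.0424/(2.89·0.0324); posterior variance σₙ² = σ₀²σ²/(σ² + n·σ₀²) = 2.89·0.0324/26.0424 = 0.003596.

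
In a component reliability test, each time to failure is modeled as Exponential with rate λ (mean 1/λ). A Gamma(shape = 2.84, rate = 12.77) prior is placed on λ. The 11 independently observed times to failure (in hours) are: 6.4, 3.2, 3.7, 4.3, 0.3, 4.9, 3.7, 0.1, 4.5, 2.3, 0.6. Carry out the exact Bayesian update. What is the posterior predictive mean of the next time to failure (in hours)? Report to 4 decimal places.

With a Gamma(shape α, rate β) prior on the exponential rate λ, the posterior after n observations with total T = Σxᵢ is Gamma(α+n, β+T).
Sum of observations T = 34.0 hours; n = 11.
Posterior: Gamma(2.84+11, 12.77+34.0) = Gamma(13.84, 46.77).
The predictive distribution for the next observation is Lomax; its mean is β/(α−1) = 46.77/12.84 = 3.6425.

3.6425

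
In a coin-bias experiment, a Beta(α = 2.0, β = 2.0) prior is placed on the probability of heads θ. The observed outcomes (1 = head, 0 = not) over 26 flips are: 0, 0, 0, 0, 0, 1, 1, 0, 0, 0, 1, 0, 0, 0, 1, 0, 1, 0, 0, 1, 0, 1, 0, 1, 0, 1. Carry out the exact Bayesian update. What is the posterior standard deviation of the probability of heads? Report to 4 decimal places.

0.0866

The Beta prior is conjugate to a Binomial/Bernoulli likelihood; the update adds successes to α and failures to β.
Posterior: Beta(α+k, β+n−k) = Beta(2.0+9, 2.0+17) = Beta(11.0, 19.0).
Var = αβ/((α+β)²(α+β+1)) = 11.0·19.0/(30.0²·31.0) = 0.00749104; SD = √0.00749104 = 0.0866.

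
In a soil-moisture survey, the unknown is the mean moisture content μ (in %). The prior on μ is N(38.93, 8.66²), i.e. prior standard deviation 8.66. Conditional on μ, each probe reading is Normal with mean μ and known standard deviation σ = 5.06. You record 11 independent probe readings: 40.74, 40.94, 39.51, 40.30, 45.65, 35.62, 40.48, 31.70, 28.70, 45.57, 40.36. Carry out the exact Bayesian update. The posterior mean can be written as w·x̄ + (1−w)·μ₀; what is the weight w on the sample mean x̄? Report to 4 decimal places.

For Normal data with known variance σ², a Normal(μ₀, σ₀²) prior on μ is conjugate. Posterior precision = 1/σ₀² + n/σ²; posterior mean is the precision-weighted average of μ₀ and x̄.
σ₀² = 8.66² = 74.9956, σ² = 5.06² = 25.6036. Prior precision 1/σ₀² = 1/74.9956; data precision n/σ² = 11/25.6036.
w = (n/σ²)/(1/σ₀² + n/σ²) = n·σ₀²/(σ² + n·σ₀²) = 11·74.9956/(25.6036 + 11·74.9956) = 824.9516/850.5552 = 0.9699.

0.9699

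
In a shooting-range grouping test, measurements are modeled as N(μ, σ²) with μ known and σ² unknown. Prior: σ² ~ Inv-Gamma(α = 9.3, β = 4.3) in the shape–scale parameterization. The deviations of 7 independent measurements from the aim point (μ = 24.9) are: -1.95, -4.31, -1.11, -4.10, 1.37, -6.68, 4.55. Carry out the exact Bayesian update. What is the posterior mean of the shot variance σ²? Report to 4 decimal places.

4.9247

With known mean μ and an Inverse-Gamma(α, β) prior on σ², the Normal likelihood is conjugate: posterior is Inv-Gamma(α + n/2, β + Σ(xᵢ−μ)²/2).
Σ(xᵢ−μ)² = (-1.95)² + (-4.31)² + (-1.11)² + (-4.10)² + (1.37)² + (-6.68)² + (4.55)² = 107.6225.
Posterior: Inv-Gamma(9.3 + 7/2, 4.3 + 107.6225/2) = Inv-Gamma(12.80, 58.11125).
E[σ²|data] = β/(α−1) = 58.11125/11.80 = 4.9247.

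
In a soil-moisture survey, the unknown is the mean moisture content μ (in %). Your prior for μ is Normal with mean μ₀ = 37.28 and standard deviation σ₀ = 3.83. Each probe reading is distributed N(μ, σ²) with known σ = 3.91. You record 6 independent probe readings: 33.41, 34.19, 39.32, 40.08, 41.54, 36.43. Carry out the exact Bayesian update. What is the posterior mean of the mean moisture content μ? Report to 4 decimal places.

37.4632

For Normal data with known variance σ², a Normal(μ₀, σ₀²) prior on μ is conjugate. Posterior precision = 1/σ₀² + n/σ²; posterior mean is the precision-weighted average of μ₀ and x̄.
Σxᵢ = 33.41 + 34.19 + 39.32 + 40.08 + 41.54 + 36.43 = 224.97, so n·x̄ = 224.97.
σ₀² = 3.83² = 14.6689, σ² = 3.91² = 15.2881; σ² + n·σ₀² = 15.2881 + 6·14.6689 = 103.3015.
Posterior mean = (μ₀/σ₀² + n·x̄/σ²)/(1/σ₀² + n/σ²) = (σ²·μ₀ + σ₀²·n·x̄)/(σ² + n·σ₀²) = (15.2881·37.28 + 14.6689·224.97)/103.3015 = 3870.002801/103.3015 = 37.4632.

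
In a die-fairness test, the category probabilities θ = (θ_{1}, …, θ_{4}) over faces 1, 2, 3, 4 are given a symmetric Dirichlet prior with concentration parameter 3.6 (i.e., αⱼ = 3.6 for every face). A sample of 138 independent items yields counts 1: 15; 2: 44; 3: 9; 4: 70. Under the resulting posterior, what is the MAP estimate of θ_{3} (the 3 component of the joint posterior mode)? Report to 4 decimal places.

0.0782

The Dirichlet prior is conjugate to the Multinomial likelihood: each posterior αⱼ = prior αⱼ + observed count nⱼ.
Posterior concentration: (18.6, 47.6, 12.6, 73.6), total = 152.4.
Joint mode component: (α_{3}−1)/(Σα−K) = 11.6/148.4 = 0.0782.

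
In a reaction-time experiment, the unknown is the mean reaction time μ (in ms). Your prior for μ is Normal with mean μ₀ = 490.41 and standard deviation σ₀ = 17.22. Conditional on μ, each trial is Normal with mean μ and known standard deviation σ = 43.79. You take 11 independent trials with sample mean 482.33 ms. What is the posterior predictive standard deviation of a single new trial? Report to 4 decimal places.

For Normal data with known variance σ², a Normal(μ₀, σ₀²) prior on μ is conjugate. Posterior precision = 1/σ₀² + n/σ²; posterior mean is the precision-weighted average of μ₀ and x̄.
σ₀² = 17.22² = 296.5284, σ² = 43.79² = 1917.5641; σ² + n·σ₀² = 1917.5641 + 11·296.5284 = 5179.3765.
Posterior precision = 1/σ₀² + n/σ² = 1/296.5284 + 11/1917.5641 = (σ² + n·σ₀²)/(σ₀²σ²) = 5179.3765/(296.5284·1917.5641); posterior variance σₙ² = σ₀²σ²/(σ² + n·σ₀²) = 296.5284·1917.5641/5179.3765 = 109.783912.
Predictive variance for one new observation = σₙ² + σ² = 296.5284·1917.5641/5179.3765 + 1917.5641 = σ²·(σ₀² + 5179.3765)/5179.3765 = 1917.5641·5475.9049/5179.3765 = 2027.348012; SD = √(1917.5641·5475.9049/5179.3765) = 45.0261.

45.0261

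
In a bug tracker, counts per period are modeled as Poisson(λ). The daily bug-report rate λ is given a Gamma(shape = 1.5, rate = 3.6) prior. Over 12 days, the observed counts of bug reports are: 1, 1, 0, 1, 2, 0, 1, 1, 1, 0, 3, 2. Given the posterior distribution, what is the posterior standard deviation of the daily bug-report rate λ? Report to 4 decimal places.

0.2441

With a Gamma(shape α, rate β) prior, the Poisson likelihood is conjugate: the posterior is Gamma(α + ΣXᵢ, β + n).
Sum of counts S = 13 over n = 12 days.
Posterior: Gamma(α+S, β+n) = Gamma(1.5+13, 3.6+12) = Gamma(14.5, 15.6).
SD = √α/β = √14.5/15.6 = 0.2441.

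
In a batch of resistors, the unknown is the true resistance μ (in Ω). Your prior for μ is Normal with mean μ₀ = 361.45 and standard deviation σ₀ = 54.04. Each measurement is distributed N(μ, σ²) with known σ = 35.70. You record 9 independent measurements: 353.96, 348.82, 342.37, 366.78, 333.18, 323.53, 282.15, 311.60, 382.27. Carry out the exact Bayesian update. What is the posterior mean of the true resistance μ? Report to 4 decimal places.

339.3664

For Normal data with known variance σ², a Normal(μ₀, σ₀²) prior on μ is conjugate. Posterior precision = 1/σ₀² + n/σ²; posterior mean is the precision-weighted average of μ₀ and x̄.
Σxᵢ = 353.96 + 348.82 + 342.37 + 366.78 + 333.18 + 323.53 + 282.15 + 311.60 + 382.27 = 3044.66, so n·x̄ = 3044.66.
σ₀² = 54.04² = 2920.3216, σ² = 35.70² = 1274.49; σ² + n·σ₀² = 1274.49 + 9·2920.3216 = 27557.3844.
Posterior mean = (μ₀/σ₀² + n·x̄/σ²)/(1/σ₀² + n/σ²) = (σ²·μ₀ + σ₀²·n·x̄)/(σ² + n·σ₀²) = (1274.49·361.45 + 2920.3216·3044.66)/27557.3844 = 9352050.773156/27557.3844 = 339.3664.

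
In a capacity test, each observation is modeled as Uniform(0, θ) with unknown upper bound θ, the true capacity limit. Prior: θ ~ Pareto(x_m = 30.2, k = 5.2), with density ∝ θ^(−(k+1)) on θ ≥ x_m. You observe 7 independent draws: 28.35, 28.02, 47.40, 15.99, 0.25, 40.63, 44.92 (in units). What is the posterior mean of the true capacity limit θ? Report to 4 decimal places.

51.6321

A Pareto(scale x_m, shape k) prior on the upper bound θ of Uniform(0, θ) is conjugate: posterior is Pareto(max(x_m, max xᵢ), k + n).
Sample maximum = 47.40; prior scale x_m = 30.2 → posterior scale = max = 47.40.
Posterior shape = 5.2 + 7 = 12.2.
E[θ|data] = k·x_m/(k−1) = 12.2·47.40/11.2 = 51.6321.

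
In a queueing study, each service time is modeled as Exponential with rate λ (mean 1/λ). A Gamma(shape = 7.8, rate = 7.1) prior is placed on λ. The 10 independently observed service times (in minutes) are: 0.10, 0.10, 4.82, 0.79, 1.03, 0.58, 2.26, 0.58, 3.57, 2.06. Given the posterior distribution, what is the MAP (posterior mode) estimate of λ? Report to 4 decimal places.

0.7308

With a Gamma(shape α, rate β) prior on the exponential rate λ, the posterior after n observations with total T = Σxᵢ is Gamma(α+n, β+T).
Sum of observations T = 15.89 minutes; n = 10.
Posterior: Gamma(7.8+10, 7.1+15.89) = Gamma(17.8, 22.99).
Mode = (α−1)/β = 0.7308.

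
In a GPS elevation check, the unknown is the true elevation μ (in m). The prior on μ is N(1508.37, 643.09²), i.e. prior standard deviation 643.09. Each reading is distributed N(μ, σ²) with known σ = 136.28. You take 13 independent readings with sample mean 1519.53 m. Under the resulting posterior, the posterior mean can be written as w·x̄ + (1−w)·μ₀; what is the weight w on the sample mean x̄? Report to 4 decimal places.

0.9966

For Normal data with known variance σ², a Normal(μ₀, σ₀²) prior on μ is conjugate. Posterior precision = 1/σ₀² + n/σ²; posterior mean is the precision-weighted average of μ₀ and x̄.
σ₀² = 643.09² = 413564.7481, σ² = 136.28² = 18572.2384. Prior precision 1/σ₀² = 1/413564.7481; data precision n/σ² = 13/18572.2384.
w = (n/σ²)/(1/σ₀² + n/σ²) = n·σ₀²/(σ² + n·σ₀²) = 13·413564.7481/(18572.2384 + 13·413564.7481) = 5376341.7253/5394913.9637 = 0.9966.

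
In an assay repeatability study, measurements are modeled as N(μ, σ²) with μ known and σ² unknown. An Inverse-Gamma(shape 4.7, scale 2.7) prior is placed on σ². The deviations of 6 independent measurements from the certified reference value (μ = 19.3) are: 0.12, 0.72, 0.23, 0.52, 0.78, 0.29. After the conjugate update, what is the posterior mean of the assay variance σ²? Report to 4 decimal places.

0.5186

With known mean μ and an Inverse-Gamma(α, β) prior on σ², the Normal likelihood is conjugate: posterior is Inv-Gamma(α + n/2, β + Σ(xᵢ−μ)²/2).
Σ(xᵢ−μ)² = (0.12)² + (0.72)² + (0.23)² + (0.52)² + (0.78)² + (0.29)² = 1.5486.
Posterior: Inv-Gamma(4.7 + 6/2, 2.7 + 1.5486/2) = Inv-Gamma(7.70, 3.47430).
E[σ²|data] = β/(α−1) = 3.47430/6.70 = 0.5186.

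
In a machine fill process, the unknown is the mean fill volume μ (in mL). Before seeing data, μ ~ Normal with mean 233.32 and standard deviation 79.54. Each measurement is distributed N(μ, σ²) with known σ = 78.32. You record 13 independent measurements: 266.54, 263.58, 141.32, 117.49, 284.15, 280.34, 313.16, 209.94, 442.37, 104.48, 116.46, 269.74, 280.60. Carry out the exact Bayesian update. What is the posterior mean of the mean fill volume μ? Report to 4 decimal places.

For Normal data with known variance σ², a Normal(μ₀, σ₀²) prior on μ is conjugate. Posterior precision = 1/σ₀² + n/σ²; posterior mean is the precision-weighted average of μ₀ and x̄.
Σxᵢ = 266.54 + 263.58 + 141.32 + 117.49 + 284.15 + 280.34 + 313.16 + 209.94 + 442.37 + 104.48 + 116.46 + 269.74 + 280.60 = 3090.17, so n·x̄ = 3090.17.
σ₀² = 79.54² = 6326.6116, σ² = 78.32² = 6134.0224; σ² + n·σ₀² = 6134.0224 + 13·6326.6116 = 88379.9732.
Posterior mean = (μ₀/σ₀² + n·x̄/σ²)/(1/σ₀² + n/σ²) = (σ²·μ₀ + σ₀²·n·x̄)/(σ² + n·σ₀²) = (6134.0224·233.32 + 6326.6116·3090.17)/88379.9732 = 20981495.47434/88379.9732 = 237.4010.

237.4010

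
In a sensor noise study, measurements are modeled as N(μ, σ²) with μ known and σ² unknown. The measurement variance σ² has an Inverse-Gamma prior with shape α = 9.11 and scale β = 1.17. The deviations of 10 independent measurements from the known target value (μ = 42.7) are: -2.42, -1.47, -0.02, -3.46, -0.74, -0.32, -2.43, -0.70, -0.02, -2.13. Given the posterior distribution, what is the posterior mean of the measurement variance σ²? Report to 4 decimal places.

With known mean μ and an Inverse-Gamma(α, β) prior on σ², the Normal likelihood is conjugate: posterior is Inv-Gamma(α + n/2, β + Σ(xᵢ−μ)²/2).
Σ(xᵢ−μ)² = (-2.42)² + (-1.47)² + (-0.02)² + (-3.46)² + (-0.74)² + (-0.32)² + (-2.43)² + (-0.70)² + (-0.02)² + (-2.13)² = 31.5715.
Posterior: Inv-Gamma(9.11 + 10/2, 1.17 + 31.5715/2) = Inv-Gamma(14.11, 16.95575).
E[σ²|data] = β/(α−1) = 16.95575/13.11 = 1.2933.

1.2933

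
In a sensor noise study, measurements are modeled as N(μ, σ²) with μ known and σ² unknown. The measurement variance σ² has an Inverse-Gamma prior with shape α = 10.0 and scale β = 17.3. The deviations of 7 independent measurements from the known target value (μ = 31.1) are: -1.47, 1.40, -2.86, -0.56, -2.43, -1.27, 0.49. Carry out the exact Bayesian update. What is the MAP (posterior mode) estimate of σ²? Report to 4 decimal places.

With known mean μ and an Inverse-Gamma(α, β) prior on σ², the Normal likelihood is conjugate: posterior is Inv-Gamma(α + n/2, β + Σ(xᵢ−μ)²/2).
Σ(xᵢ−μ)² = (-1.47)² + (1.40)² + (-2.86)² + (-0.56)² + (-2.43)² + (-1.27)² + (0.49)² = 20.3720.
Posterior: Inv-Gamma(10.0 + 7/2, 17.3 + 20.3720/2) = Inv-Gamma(13.50, 27.48600).
Mode = β/(α+1) = 27.48600/14.50 = 1.8956.

1.8956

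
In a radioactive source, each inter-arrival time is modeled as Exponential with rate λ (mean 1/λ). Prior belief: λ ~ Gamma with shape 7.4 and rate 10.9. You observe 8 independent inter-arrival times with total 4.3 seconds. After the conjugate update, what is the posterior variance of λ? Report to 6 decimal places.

With a Gamma(shape α, rate β) prior on the exponential rate λ, the posterior after n observations with total T = Σxᵢ is Gamma(α+n, β+T).
Posterior: Gamma(7.4+8, 10.9+4.3) = Gamma(15.4, 15.2).
Var = α/β² = 0.066655.

0.066655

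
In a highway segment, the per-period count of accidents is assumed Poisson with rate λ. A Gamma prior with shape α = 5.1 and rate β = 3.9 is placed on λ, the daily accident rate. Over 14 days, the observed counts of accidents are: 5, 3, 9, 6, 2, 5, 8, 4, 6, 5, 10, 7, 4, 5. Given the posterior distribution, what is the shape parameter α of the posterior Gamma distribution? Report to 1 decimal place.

With a Gamma(shape α, rate β) prior, the Poisson likelihood is conjugate: the posterior is Gamma(α + ΣXᵢ, β + n).
Sum of counts S = 79 over n = 14 days.
Posterior: Gamma(α+S, β+n) = Gamma(5.1+79, 3.9+14) = Gamma(84.1, 17.9).
Posterior α = 84.1.

84.1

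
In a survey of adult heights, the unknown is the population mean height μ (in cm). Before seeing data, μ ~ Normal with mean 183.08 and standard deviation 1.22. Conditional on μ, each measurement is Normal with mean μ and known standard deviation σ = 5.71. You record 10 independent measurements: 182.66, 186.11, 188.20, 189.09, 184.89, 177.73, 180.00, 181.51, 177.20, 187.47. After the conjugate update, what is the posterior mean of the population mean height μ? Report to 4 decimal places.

183.2073

For Normal data with known variance σ², a Normal(μ₀, σ₀²) prior on μ is conjugate. Posterior precision = 1/σ₀² + n/σ²; posterior mean is the precision-weighted average of μ₀ and x̄.
Σxᵢ = 182.66 + 186.11 + 188.20 + 189.09 + 184.89 + 177.73 + 180.00 + 181.51 + 177.20 + 187.47 = 1834.86, so n·x̄ = 1834.86.
σ₀² = 1.22² = 1.4884, σ² = 5.71² = 32.6041; σ² + n·σ₀² = 32.6041 + 10·1.4884 = 47.4881.
Posterior mean = (μ₀/σ₀² + n·x̄/σ²)/(1/σ₀² + n/σ²) = (σ²·μ₀ + σ₀²·n·x̄)/(σ² + n·σ₀²) = (32.6041·183.08 + 1.4884·1834.86)/47.4881 = 8700.164252/47.4881 = 183.2073.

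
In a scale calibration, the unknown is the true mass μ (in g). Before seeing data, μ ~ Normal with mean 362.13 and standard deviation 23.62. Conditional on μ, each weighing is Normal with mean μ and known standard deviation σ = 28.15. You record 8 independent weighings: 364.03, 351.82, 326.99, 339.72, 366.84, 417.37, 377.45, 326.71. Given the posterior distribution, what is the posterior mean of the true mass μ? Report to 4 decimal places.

For Normal data with known variance σ², a Normal(μ₀, σ₀²) prior on μ is conjugate. Posterior precision = 1/σ₀² + n/σ²; posterior mean is the precision-weighted average of μ₀ and x̄.
Σxᵢ = 364.03 + 351.82 + 326.99 + 339.72 + 366.84 + 417.37 + 377.45 + 326.71 = 2870.93, so n·x̄ = 2870.93.
σ₀² = 23.62² = 557.9044, σ² = 28.15² = 792.4225; σ² + n·σ₀² = 792.4225 + 8·557.9044 = 5255.6577.
Posterior mean = (μ₀/σ₀² + n·x̄/σ²)/(1/σ₀² + n/σ²) = (σ²·μ₀ + σ₀²·n·x̄)/(σ² + n·σ₀²) = (792.4225·362.13 + 557.9044·2870.93)/5255.6577 = 1888664.439017/5255.6577 = 359.3583.

359.3583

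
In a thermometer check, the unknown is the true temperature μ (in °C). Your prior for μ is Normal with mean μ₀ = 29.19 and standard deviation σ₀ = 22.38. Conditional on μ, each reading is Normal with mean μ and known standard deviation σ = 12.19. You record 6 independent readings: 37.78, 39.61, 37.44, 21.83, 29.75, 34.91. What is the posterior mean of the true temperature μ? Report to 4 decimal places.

33.3477

For Normal data with known variance σ², a Normal(μ₀, σ₀²) prior on μ is conjugate. Posterior precision = 1/σ₀² + n/σ²; posterior mean is the precision-weighted average of μ₀ and x̄.
Σxᵢ = 37.78 + 39.61 + 37.44 + 21.83 + 29.75 + 34.91 = 201.32, so n·x̄ = 201.32.
σ₀² = 22.38² = 500.8644, σ² = 12.19² = 148.5961; σ² + n·σ₀² = 148.5961 + 6·500.8644 = 3153.7825.
Posterior mean = (μ₀/σ₀² + n·x̄/σ²)/(1/σ₀² + n/σ²) = (σ²·μ₀ + σ₀²·n·x̄)/(σ² + n·σ₀²) = (148.5961·29.19 + 500.8644·201.32)/3153.7825 = 105171.541167/3153.7825 = 33.3477.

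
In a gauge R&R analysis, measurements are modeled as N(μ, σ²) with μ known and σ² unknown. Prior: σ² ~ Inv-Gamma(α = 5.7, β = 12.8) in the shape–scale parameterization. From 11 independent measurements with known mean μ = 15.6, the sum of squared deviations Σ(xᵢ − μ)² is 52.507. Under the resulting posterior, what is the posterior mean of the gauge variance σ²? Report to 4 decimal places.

With known mean μ and an Inverse-Gamma(α, β) prior on σ², the Normal likelihood is conjugate: posterior is Inv-Gamma(α + n/2, β + Σ(xᵢ−μ)²/2).
Posterior: Inv-Gamma(5.7 + 11/2, 12.8 + 52.507/2) = Inv-Gamma(11.20, 39.0535).
E[σ²|data] = β/(α−1) = 39.0535/10.20 = 3.8288.

3.8288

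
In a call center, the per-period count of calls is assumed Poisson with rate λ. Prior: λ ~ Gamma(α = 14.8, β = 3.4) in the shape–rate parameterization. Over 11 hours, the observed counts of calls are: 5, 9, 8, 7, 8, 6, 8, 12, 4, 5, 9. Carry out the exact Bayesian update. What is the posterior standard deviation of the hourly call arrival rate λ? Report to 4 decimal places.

0.6797

With a Gamma(shape α, rate β) prior, the Poisson likelihood is conjugate: the posterior is Gamma(α + ΣXᵢ, β + n).
Sum of counts S = 81 over n = 11 hours.
Posterior: Gamma(α+S, β+n) = Gamma(14.8+81, 3.4+11) = Gamma(95.8, 14.4).
SD = √α/β = √95.8/14.4 = 0.6797.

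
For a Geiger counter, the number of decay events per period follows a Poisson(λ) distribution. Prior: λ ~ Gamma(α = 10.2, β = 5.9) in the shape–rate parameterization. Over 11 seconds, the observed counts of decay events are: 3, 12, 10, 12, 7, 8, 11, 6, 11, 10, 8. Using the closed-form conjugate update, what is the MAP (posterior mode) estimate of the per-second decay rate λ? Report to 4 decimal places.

With a Gamma(shape α, rate β) prior, the Poisson likelihood is conjugate: the posterior is Gamma(α + ΣXᵢ, β + n).
Sum of counts S = 98 over n = 11 seconds.
Posterior: Gamma(α+S, β+n) = Gamma(10.2+98, 5.9+11) = Gamma(108.2, 16.9).
Mode of Gamma(α,β) for α≥1 is (α−1)/β = 107.2/16.9 = 6.3432.

6.3432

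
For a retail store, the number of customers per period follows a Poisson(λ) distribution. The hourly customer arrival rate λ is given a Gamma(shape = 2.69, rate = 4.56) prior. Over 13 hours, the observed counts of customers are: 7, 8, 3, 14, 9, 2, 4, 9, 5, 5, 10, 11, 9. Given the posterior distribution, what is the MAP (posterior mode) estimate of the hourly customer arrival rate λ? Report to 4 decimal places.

5.5632

With a Gamma(shape α, rate β) prior, the Poisson likelihood is conjugate: the posterior is Gamma(α + ΣXᵢ, β + n).
Sum of counts S = 96 over n = 13 hours.
Posterior: Gamma(α+S, β+n) = Gamma(2.69+96, 4.56+13) = Gamma(98.69, 17.56).
Mode of Gamma(α,β) for α≥1 is (α−1)/β = 97.69/17.56 = 5.5632.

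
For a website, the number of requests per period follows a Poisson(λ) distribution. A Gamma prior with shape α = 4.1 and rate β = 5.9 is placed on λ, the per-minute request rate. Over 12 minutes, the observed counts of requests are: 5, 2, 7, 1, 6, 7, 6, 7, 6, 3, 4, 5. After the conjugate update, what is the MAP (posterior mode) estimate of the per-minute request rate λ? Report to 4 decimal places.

With a Gamma(shape α, rate β) prior, the Poisson likelihood is conjugate: the posterior is Gamma(α + ΣXᵢ, β + n).
Sum of counts S = 59 over n = 12 minutes.
Posterior: Gamma(α+S, β+n) = Gamma(4.1+59, 5.9+12) = Gamma(63.1, 17.9).
Mode of Gamma(α,β) for α≥1 is (α−1)/β = 62.1/17.9 = 3.4693.

3.4693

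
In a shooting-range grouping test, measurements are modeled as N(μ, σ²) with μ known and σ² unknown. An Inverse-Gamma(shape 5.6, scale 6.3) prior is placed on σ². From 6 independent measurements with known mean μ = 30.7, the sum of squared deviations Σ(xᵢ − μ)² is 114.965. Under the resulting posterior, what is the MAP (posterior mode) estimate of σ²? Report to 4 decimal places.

6.6440

With known mean μ and an Inverse-Gamma(α, β) prior on σ², the Normal likelihood is conjugate: posterior is Inv-Gamma(α + n/2, β + Σ(xᵢ−μ)²/2).
Posterior: Inv-Gamma(5.6 + 6/2, 6.3 + 114.965/2) = Inv-Gamma(8.60, 63.7825).
Mode = β/(α+1) = 63.7825/9.60 = 6.6440.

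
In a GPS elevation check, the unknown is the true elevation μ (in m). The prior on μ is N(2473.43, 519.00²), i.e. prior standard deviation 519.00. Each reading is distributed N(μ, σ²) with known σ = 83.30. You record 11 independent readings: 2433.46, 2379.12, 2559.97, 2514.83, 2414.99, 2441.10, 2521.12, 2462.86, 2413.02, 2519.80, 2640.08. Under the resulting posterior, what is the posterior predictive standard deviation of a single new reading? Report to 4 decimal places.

For Normal data with known variance σ², a Normal(μ₀, σ₀²) prior on μ is conjugate. Posterior precision = 1/σ₀² + n/σ²; posterior mean is the precision-weighted average of μ₀ and x̄.
σ₀² = 519.00² = 269361, σ² = 83.30² = 6938.89; σ² + n·σ₀² = 6938.89 + 11·269361 = 2969909.89.
Posterior precision = 1/σ₀² + n/σ² = 1/269361 + 11/6938.89 = (σ² + n·σ₀²)/(σ₀²σ²) = 2969909.89/(269361·6938.89); posterior variance σₙ² = σ₀²σ²/(σ² + n·σ₀²) = 269361·6938.89/2969909.89 = 629.334363.
Predictive variance for one new observation = σₙ² + σ² = 269361·6938.89/2969909.89 + 6938.89 = σ²·(σ₀² + 2969909.89)/2969909.89 = 6938.89·3239270.89/2969909.89 = 7568.224363; SD = √(6938.89·3239270.89/2969909.89) = 86.9955.

86.9955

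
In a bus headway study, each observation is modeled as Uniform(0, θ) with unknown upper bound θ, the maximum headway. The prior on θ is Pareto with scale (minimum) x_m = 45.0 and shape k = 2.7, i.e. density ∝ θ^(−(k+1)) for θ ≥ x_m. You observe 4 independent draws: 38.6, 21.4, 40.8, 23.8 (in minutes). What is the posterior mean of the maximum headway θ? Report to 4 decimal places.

52.8947

A Pareto(scale x_m, shape k) prior on the upper bound θ of Uniform(0, θ) is conjugate: posterior is Pareto(max(x_m, max xᵢ), k + n).
Sample maximum = 40.8; prior scale x_m = 45.0 → posterior scale = max = 45.0.
Posterior shape = 2.7 + 4 = 6.7.
E[θ|data] = k·x_m/(k−1) = 6.7·45.0/5.7 = 52.8947.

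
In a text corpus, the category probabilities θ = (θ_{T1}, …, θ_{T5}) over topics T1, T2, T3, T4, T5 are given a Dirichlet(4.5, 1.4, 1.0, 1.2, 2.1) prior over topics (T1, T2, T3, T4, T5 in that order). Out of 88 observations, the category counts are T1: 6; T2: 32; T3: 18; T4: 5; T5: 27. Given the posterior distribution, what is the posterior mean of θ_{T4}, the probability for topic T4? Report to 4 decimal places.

0.0631

The Dirichlet prior is conjugate to the Multinomial likelihood: each posterior αⱼ = prior αⱼ + observed count nⱼ.
Posterior concentration: (10.5, 33.4, 19.0, 6.2, 29.1), total = 98.2.
E[θ_{T4}|data] = α_{T4}/Σα = 6.2/98.2 = 0.0631.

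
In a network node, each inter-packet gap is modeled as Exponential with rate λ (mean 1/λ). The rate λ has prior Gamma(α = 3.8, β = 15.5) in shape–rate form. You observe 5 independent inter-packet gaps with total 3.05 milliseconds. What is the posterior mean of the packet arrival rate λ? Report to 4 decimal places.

With a Gamma(shape α, rate β) prior on the exponential rate λ, the posterior after n observations with total T = Σxᵢ is Gamma(α+n, β+T).
Posterior: Gamma(3.8+5, 15.5+3.05) = Gamma(8.8, 18.55).
Posterior mean of λ = α/β = 8.8/18.55 = 0.4744.

0.4744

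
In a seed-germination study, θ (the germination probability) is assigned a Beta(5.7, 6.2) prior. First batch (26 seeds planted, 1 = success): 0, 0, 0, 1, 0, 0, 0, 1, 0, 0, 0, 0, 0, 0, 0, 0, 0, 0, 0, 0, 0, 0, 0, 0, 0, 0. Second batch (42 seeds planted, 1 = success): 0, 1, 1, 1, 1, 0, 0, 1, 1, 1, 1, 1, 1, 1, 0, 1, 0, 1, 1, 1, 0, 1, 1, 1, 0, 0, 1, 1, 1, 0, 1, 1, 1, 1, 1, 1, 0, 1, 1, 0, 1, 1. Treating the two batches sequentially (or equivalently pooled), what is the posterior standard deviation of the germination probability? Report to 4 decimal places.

The Beta prior is conjugate to a Binomial/Bernoulli likelihood; the update adds successes to α and failures to β.
After batch 1: Beta(5.7+2, 6.2+24) = Beta(7.7, 30.2).
After batch 2: Beta(7.7+31, 30.2+11) = Beta(38.7, 41.2).
Var = αβ/((α+β)²(α+β+1)) = 38.7·41.2/(79.9²·80.9) = 0.00308721; SD = √0.00308721 = 0.0556.

0.0556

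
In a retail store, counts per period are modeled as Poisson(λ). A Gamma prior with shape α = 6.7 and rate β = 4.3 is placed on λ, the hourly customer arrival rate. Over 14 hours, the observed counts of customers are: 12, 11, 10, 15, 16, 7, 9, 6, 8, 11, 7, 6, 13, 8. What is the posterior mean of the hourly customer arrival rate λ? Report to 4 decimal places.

With a Gamma(shape α, rate β) prior, the Poisson likelihood is conjugate: the posterior is Gamma(α + ΣXᵢ, β + n).
Sum of counts S = 139 over n = 14 hours.
Posterior: Gamma(α+S, β+n) = Gamma(6.7+139, 4.3+14) = Gamma(145.7, 18.3).
Posterior mean = α/β = 145.7/18.3 = 7.9617.

7.9617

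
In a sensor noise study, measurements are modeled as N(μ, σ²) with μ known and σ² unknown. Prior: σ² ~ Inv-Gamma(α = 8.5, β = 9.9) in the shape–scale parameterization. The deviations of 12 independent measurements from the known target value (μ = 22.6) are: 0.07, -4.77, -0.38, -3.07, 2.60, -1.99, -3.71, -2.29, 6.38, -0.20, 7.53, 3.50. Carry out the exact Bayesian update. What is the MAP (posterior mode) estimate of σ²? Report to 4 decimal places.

With known mean μ and an Inverse-Gamma(α, β) prior on σ², the Normal likelihood is conjugate: posterior is Inv-Gamma(α + n/2, β + Σ(xᵢ−μ)²/2).
Σ(xᵢ−μ)² = (0.07)² + (-4.77)² + (-0.38)² + (-3.07)² + (2.60)² + (-1.99)² + (-3.71)² + (-2.29)² + (6.38)² + (-0.20)² + (7.53)² + (3.50)² = 171.7507.
Posterior: Inv-Gamma(8.5 + 12/2, 9.9 + 171.7507/2) = Inv-Gamma(14.50, 95.77535).
Mode = β/(α+1) = 95.77535/15.50 = 6.1791.

6.1791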